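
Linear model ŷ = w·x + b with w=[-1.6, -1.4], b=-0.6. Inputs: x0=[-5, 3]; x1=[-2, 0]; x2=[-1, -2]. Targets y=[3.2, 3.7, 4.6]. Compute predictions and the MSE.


ŷ0 = (-1.6)·(-5) + (-1.4)·(3) - 0.6 = 3.2
ŷ1 = (-1.6)·(-2) + (-1.4)·(0) - 0.6 = 2.6
ŷ2 = (-1.6)·(-1) + (-1.4)·(-2) - 0.6 = 3.8
errors² = [0.0, 1.21, 0.64]
MSE = 1.8500/3 = 0.6167

0.6167


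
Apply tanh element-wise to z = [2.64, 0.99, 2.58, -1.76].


tanh(2.64) = 0.9899
tanh(0.99) = 0.7574
tanh(2.58) = 0.9886
tanh(-1.76) = -0.9425
result = [0.9899, 0.7574, 0.9886, -0.9425]

[0.9899, 0.7574, 0.9886, -0.9425]


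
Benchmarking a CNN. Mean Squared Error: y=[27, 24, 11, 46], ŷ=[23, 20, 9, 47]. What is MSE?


Squared errors: (27-23)²=16, (24-20)²=16, (11-9)²=4, (46-47)²=1
Sum = 37
MSE = 37/4 = 37/4

37/4


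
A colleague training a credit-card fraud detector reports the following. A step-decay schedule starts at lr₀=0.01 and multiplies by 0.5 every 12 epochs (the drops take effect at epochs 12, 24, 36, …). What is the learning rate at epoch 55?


n_drops = ⌊55/12⌋ = 4
lr = 0.01·0.5^4 = 0.01·0.0625 = 0.000625

0.000625


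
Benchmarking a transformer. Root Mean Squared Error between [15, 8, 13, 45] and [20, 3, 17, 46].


MSE = 67/4 = 16.75
RMSE = √(67/4) = 4.0927

4.0927


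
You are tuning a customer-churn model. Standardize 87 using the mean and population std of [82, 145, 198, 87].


μ = 128, σ = 47.3973
z = (87 - 128)/47.3973 = -0.865

-0.865


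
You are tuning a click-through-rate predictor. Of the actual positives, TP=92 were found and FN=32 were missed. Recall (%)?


Recall = TP/(TP+FN)
= 92/(92+32)
= 92/124 = 74.19%

74.19%


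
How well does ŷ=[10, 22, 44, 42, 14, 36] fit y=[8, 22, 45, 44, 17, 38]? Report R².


ȳ = 29
SS_res = Σ(y-ŷ)² = 22
SS_tot = Σ(y-ȳ)² = 1196
R² = 1 - SS_res/SS_tot = 1 - 0.0184 = 0.9816

0.9816


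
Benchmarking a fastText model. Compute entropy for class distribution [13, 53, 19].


Probabilities: [13/85, 53/85, 19/85] ≈ [0.1529, 0.6235, 0.2235]
H = -((13/85)·log₂(13/85) + (53/85)·log₂(53/85) + (19/85)·log₂(19/85))
  = 1.3224 bits

1.3224 bits


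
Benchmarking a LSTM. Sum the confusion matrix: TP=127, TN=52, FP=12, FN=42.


Total = TP + TN + FP + FN
= 127 + 52 + 12 + 42
= 233
(Predicted positive: 139, predicted negative: 94)

233


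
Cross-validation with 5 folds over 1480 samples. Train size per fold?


Fold size = 1480/5 = 296
Training per fold = 1480 - 296 = 1184

1184


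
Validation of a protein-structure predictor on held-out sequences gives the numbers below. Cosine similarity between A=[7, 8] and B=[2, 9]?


A·B = 7·2 + 8·9 = 86
‖A‖ = √113 = 10.6301, ‖B‖ = √85 = 9.2195
cos = 86/(√113·√85) = 86/√9605 = 0.8775

0.8775


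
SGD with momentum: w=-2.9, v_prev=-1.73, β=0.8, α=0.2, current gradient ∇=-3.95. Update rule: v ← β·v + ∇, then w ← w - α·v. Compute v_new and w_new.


v_new = 0.8·-1.73 - 3.95 = -1.384 - 3.95 = -5.334
w_new = -2.9 - 0.2·-5.334 = -2.9 + 1.0668 = -1.8332

v_new=-5.334, w_new=-1.8332


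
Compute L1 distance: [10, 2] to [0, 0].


d = |10-0| + |2-0|
  = 10 + 2
  = 12

12


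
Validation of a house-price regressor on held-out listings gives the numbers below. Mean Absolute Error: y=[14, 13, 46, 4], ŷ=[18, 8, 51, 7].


Absolute errors: |14-18|=4, |13-8|=5, |46-51|=5, |4-7|=3
Sum = 17
MAE = 17/4 = 17/4

17/4


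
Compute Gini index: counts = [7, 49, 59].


Probabilities: [7/115, 49/115, 59/115] ≈ [0.0609, 0.4261, 0.513]
Σpᵢ² = (49 + 2401 + 3481)/115² = 5931/13225
Gini = 1 - Σpᵢ² = 1 - 5931/13225 = 0.5515

0.5515


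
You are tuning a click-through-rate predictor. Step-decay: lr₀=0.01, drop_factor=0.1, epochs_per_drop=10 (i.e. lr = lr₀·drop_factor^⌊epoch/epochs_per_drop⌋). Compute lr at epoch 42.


n_drops = ⌊42/10⌋ = 4
lr = 0.01·0.1^4 = 0.01·0.0001 = 0.000001

0.000001


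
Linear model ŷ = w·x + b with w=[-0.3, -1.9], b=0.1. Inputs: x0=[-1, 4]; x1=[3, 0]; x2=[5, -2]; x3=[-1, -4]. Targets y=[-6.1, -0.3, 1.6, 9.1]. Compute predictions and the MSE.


ŷ0 = (-0.3)·(-1) + (-1.9)·(4) + 0.1 = -7.2
ŷ1 = (-0.3)·(3) + (-1.9)·(0) + 0.1 = -0.8
ŷ2 = (-0.3)·(5) + (-1.9)·(-2) + 0.1 = 2.4
ŷ3 = (-0.3)·(-1) + (-1.9)·(-4) + 0.1 = 8.0
errors² = [1.21, 0.25, 0.64, 1.21]
MSE = 3.3100/4 = 0.8275

0.8275


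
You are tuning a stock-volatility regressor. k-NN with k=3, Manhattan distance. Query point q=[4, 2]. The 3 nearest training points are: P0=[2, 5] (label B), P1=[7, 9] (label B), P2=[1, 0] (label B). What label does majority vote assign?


d(q,P0) = 5  (label B)
d(q,P1) = 10  (label B)
d(q,P2) = 5  (label B)
Votes: A=0, B=3
Majority → B

B


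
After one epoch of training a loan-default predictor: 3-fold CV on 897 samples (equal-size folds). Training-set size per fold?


Fold size = 897/3 = 299
Training per fold = 897 - 299 = 598

598


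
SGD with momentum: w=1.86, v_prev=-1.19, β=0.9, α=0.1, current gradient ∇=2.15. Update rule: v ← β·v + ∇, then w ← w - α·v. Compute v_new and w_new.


v_new = 0.9·-1.19 + 2.15 = -1.071 + 2.15 = 1.079
w_new = 1.86 - 0.1·1.079 = 1.86 - 0.1079 = 1.7521

v_new=1.079, w_new=1.7521


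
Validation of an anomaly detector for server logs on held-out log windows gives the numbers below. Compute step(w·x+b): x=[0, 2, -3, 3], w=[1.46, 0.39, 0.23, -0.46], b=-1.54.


z = (0)·(1.46) + (2)·(0.39) + (-3)·(0.23) + (3)·(-0.46) - 1.54
  = -2.83
step(z) = 0 (z<0)

0


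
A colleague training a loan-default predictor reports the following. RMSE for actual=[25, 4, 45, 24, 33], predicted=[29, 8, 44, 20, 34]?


MSE = 50/5 = 10
RMSE = √(50/5) = 3.1623

3.1623


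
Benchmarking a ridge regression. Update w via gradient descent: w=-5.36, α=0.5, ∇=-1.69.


w_new = w - α·∇
= -5.36 - 0.5·-1.69
= -5.36 + 0.845
= -4.515

-4.515


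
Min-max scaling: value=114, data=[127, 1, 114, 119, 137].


min=1, max=137
(114-1)/(137-1) = 113/136 = 0.8309

0.8309


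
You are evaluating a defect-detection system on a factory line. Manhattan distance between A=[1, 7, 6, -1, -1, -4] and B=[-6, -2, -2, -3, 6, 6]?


d = |1+ 6| + |7+ 2| + |6+ 2| + |-1+ 3| + |-1-6| + |-4-6|
  = 7 + 9 + 8 + 2 + 7 + 10
  = 43

43


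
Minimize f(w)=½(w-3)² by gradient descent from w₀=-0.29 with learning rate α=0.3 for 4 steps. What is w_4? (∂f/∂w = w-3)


step 1: grad = -0.29-3 = -3.29; w = -0.29 - 0.3·(-3.29) = 0.697
step 2: grad = 0.697-3 = -2.303; w = 0.697 - 0.3·(-2.303) = 1.3879
step 3: grad = 1.3879-3 = -1.6121; w = 1.3879 - 0.3·(-1.6121) = 1.87153
step 4: grad = 1.87153-3 = -1.12847; w = 1.87153 - 0.3·(-1.12847) = 2.210071

2.210071


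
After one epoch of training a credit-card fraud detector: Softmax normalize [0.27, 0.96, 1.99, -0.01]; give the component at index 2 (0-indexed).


Exponentials: e^0.27=1.31, e^0.96=2.6117, e^1.99=7.3155, e^-0.01=0.99
Sum = 12.2272
Softmax = [0.1071, 0.2136, 0.5983, 0.081]
p[2] = 7.3155/12.2272 = 0.5983

0.5983


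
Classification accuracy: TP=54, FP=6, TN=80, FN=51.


Accuracy = (TP+TN)/(TP+TN+FP+FN)
= (54+80)/(191)
= 134/191 = 70.16%

70.16%


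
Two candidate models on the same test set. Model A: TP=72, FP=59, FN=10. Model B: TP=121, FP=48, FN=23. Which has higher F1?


Model A: P=72/131=0.5496, R=72/82=0.878, F1=2PR/(P+R)=2TP/(2TP+FP+FN)=144/213=0.6761
Model B: P=121/169=0.716, R=121/144=0.8403, F1=2PR/(P+R)=2TP/(2TP+FP+FN)=242/313=0.7732
0.6761 < 0.7732 → Model B

Model B


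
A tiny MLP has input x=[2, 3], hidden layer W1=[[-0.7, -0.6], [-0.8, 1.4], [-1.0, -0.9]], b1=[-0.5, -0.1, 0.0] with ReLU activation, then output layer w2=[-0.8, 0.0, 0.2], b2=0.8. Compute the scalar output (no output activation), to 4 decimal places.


z1[0] = (-0.7)·(2) + (-0.6)·(3) - 0.5 = -3.7
z1[1] = (-0.8)·(2) + (1.4)·(3) - 0.1 = 2.5
z1[2] = (-1.0)·(2) + (-0.9)·(3) + 0.0 = -4.7
h = ReLU(z1) = [0.0, 2.5, 0.0]
output = (-0.8)·(0.0) + (0.0)·(2.5) + (0.2)·(0.0) + 0.8 = 0.8

0.8


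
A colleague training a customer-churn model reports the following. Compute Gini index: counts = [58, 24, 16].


Probabilities: [58/98, 24/98, 16/98] ≈ [0.5918, 0.2449, 0.1633]
Σpᵢ² = (3364 + 576 + 256)/98² = 4196/9604
Gini = 1 - Σpᵢ² = 1 - 4196/9604 = 0.5631

0.5631


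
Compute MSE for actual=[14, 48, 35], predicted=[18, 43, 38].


Squared errors: (14-18)²=16, (48-43)²=25, (35-38)²=9
Sum = 50
MSE = 50/3 = 50/3

50/3


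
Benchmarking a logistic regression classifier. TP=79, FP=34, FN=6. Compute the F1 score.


Precision = 79/113 = 0.6991
Recall = 79/85 = 0.9294
F1 = 2·P·R/(P+R) = 2·TP/(2·TP+FP+FN) = 158/(158+34+6) = 158/198 = 0.798

0.798


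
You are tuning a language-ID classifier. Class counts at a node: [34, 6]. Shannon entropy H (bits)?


Probabilities: [34/40, 6/40] ≈ [0.85, 0.15]
H = -((34/40)·log₂(34/40) + (6/40)·log₂(6/40))
  = 0.6098 bits

0.6098 bits


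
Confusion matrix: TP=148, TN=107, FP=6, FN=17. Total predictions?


Total = TP + TN + FP + FN
= 148 + 107 + 6 + 17
= 278
(Predicted positive: 154, predicted negative: 124)

278


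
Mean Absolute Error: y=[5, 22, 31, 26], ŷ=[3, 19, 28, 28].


Absolute errors: |5-3|=2, |22-19|=3, |31-28|=3, |26-28|=2
Sum = 10
MAE = 10/4 = 5/2

5/2


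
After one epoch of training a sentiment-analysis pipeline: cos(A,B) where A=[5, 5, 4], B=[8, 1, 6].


A·B = 5·8 + 5·1 + 4·6 = 69
‖A‖ = √66 = 8.124, ‖B‖ = √101 = 10.0499
cos = 69/(√66·√101) = 69/√6666 = 0.8451

0.8451


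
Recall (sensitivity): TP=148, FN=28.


Recall = TP/(TP+FN)
= 148/(148+28)
= 148/176 = 84.09%

84.09%


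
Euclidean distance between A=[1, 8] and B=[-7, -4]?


d = √((1+ 7)² + (8+ 4)²)
  = √(64 + 144)
  = √208 = 14.4222

14.4222


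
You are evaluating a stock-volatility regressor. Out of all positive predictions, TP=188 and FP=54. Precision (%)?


Precision = TP/(TP+FP)
= 188/(188+54)
= 188/242 = 77.69%

77.69%


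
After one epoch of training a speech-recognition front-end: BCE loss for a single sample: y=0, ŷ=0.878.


BCE = -[y·ln(p) + (1-y)·ln(1-p)]
= -0 - 1·ln(1-0.878)
= -ln(0.122) = 2.1037

2.1037


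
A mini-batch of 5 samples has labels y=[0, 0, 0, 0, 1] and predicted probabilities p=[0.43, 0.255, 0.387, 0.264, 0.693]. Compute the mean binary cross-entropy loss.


L[0] = -ln(1-0.43) = -ln(0.57) = 0.5621
L[1] = -ln(1-0.255) = -ln(0.745) = 0.2944
L[2] = -ln(1-0.387) = -ln(0.613) = 0.4894
L[3] = -ln(1-0.264) = -ln(0.736) = 0.3065
L[4] = -ln(0.693) = 0.3667
mean = (0.5621 + 0.2944 + 0.4894 + 0.3065 + 0.3667)/5 = 0.4038

0.4038


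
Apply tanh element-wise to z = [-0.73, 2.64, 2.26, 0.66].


tanh(-0.73) = -0.6231
tanh(2.64) = 0.9899
tanh(2.26) = 0.9785
tanh(0.66) = 0.5784
result = [-0.6231, 0.9899, 0.9785, 0.5784]

[-0.6231, 0.9899, 0.9785, 0.5784]


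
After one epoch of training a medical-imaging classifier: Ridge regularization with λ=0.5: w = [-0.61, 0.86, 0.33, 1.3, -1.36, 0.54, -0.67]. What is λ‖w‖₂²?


‖w‖₂² = (-0.61)² + (0.86)² + (0.33)² + (1.3)² + (-1.36)² + (0.54)² + (-0.67)²
     = 0.3721 + 0.7396 + 0.1089 + 1.69 + 1.8496 + 0.2916 + 0.4489
     = 5.5007
λ·‖w‖₂² = 0.5·5.5007 = 2.75035

2.75035


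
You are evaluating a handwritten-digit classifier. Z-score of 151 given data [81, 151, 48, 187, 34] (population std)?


μ = 100.2, σ = 59.3141
z = (151 - 100.2)/59.3141 = 0.8565

0.8565


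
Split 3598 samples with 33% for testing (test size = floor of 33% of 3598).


Test = ⌊3598·33/100⌋ = 1187
Train = 3598 - 1187 = 2411

Train: 2411, Test: 1187


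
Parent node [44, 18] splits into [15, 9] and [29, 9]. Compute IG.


Parent = [44, 18], H_parent = 0.8691
H_left = 0.9544 (n=24), H_right = 0.7897 (n=38)
H_children = (24/62)·0.9544 + (38/62)·0.7897 = 0.8535
IG = 0.8691 - 0.8535 = 0.0156

0.0156


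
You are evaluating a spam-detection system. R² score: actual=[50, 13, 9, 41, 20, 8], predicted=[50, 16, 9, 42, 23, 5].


ȳ = 23.5
SS_res = Σ(y-ŷ)² = 28
SS_tot = Σ(y-ȳ)² = 1581.5
R² = 1 - SS_res/SS_tot = 1 - 0.0177 = 0.9823

0.9823


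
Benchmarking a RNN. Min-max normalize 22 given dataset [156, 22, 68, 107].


min=22, max=156
(22-22)/(156-22) = 0/134 = 0.0

0.0


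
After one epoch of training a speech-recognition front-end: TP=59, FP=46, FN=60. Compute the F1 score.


Precision = 59/105 = 0.5619
Recall = 59/119 = 0.4958
F1 = 2·P·R/(P+R) = 2·TP/(2·TP+FP+FN) = 118/(118+46+60) = 118/224 = 0.5268

0.5268


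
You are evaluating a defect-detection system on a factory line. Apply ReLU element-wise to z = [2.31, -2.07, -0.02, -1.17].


ReLU(2.31) = max(0, 2.31) = 2.31
ReLU(-2.07) = max(0, -2.07) = 0.0
ReLU(-0.02) = max(0, -0.02) = 0.0
ReLU(-1.17) = max(0, -1.17) = 0.0
result = [2.31, 0.0, 0.0, 0.0]

[2.31, 0.0, 0.0, 0.0]


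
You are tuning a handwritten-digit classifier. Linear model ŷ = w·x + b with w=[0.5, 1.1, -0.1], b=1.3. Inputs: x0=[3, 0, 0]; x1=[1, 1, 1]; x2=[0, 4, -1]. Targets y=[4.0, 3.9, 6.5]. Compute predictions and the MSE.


ŷ0 = (0.5)·(3) + (1.1)·(0) + (-0.1)·(0) + 1.3 = 2.8
ŷ1 = (0.5)·(1) + (1.1)·(1) + (-0.1)·(1) + 1.3 = 2.8
ŷ2 = (0.5)·(0) + (1.1)·(4) + (-0.1)·(-1) + 1.3 = 5.8
errors² = [1.44, 1.21, 0.49]
MSE = 3.1400/3 = 1.0467

1.0467


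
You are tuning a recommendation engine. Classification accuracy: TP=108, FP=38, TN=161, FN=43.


Accuracy = (TP+TN)/(TP+TN+FP+FN)
= (108+161)/(350)
= 269/350 = 76.86%

76.86%


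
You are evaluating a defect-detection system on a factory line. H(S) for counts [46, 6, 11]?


Probabilities: [46/63, 6/63, 11/63] ≈ [0.7302, 0.0952, 0.1746]
H = -((46/63)·log₂(46/63) + (6/63)·log₂(6/63) + (11/63)·log₂(11/63))
  = 1.094 bits

1.094 bits


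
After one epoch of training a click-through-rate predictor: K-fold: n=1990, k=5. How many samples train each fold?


Fold size = 1990/5 = 398
Training per fold = 1990 - 398 = 1592

1592


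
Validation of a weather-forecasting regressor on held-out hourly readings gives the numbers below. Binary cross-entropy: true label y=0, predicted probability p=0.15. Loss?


BCE = -[y·ln(p) + (1-y)·ln(1-p)]
= -0 - 1·ln(1-0.15)
= -ln(0.85) = 0.1625

0.1625


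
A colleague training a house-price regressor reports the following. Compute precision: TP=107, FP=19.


Precision = TP/(TP+FP)
= 107/(107+19)
= 107/126 = 84.92%

84.92%


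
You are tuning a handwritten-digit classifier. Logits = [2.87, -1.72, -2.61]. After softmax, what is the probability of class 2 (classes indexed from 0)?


Exponentials: e^2.87=17.637, e^-1.72=0.1791, e^-2.61=0.0735
Sum = 17.8896
Softmax = [0.9859, 0.01, 0.0041]
p[2] = 0.0735/17.8896 = 0.0041

0.0041


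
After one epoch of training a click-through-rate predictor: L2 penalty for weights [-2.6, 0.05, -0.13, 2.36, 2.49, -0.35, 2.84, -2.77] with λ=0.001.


‖w‖₂² = (-2.6)² + (0.05)² + (-0.13)² + (2.36)² + (2.49)² + (-0.35)² + (2.84)² + (-2.77)²
     = 6.76 + 0.0025 + 0.0169 + 5.5696 + 6.2001 + 0.1225 + 8.0656 + 7.6729
     = 34.4101
λ·‖w‖₂² = 0.001·34.4101 = 0.03441

0.03441


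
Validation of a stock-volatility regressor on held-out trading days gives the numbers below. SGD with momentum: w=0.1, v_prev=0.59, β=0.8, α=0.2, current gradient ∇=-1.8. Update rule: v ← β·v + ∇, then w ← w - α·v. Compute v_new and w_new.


v_new = 0.8·0.59 - 1.8 = 0.472 - 1.8 = -1.328
w_new = 0.1 - 0.2·-1.328 = 0.1 + 0.2656 = 0.3656

v_new=-1.328, w_new=0.3656


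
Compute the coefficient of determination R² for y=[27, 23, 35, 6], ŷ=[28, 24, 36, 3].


ȳ = 22.75
SS_res = Σ(y-ŷ)² = 12
SS_tot = Σ(y-ȳ)² = 448.75
R² = 1 - SS_res/SS_tot = 1 - 0.0267 = 0.9733

0.9733


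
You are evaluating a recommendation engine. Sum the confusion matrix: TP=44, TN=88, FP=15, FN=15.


Total = TP + TN + FP + FN
= 44 + 88 + 15 + 15
= 162
(Predicted positive: 59, predicted negative: 103)

162


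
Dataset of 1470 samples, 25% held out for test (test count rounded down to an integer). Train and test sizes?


Test = ⌊1470·25/100⌋ = 367
Train = 1470 - 367 = 1103

Train: 1103, Test: 367


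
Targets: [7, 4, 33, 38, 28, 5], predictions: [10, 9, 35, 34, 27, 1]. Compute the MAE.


Absolute errors: |7-10|=3, |4-9|=5, |33-35|=2, |38-34|=4, |28-27|=1, |5-1|=4
Sum = 19
MAE = 19/6 = 19/6

19/6


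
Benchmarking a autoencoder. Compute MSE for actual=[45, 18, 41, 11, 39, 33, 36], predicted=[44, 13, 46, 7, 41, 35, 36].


Squared errors: (45-44)²=1, (18-13)²=25, (41-46)²=25, (11-7)²=16, (39-41)²=4, (33-35)²=4, (36-36)²=0
Sum = 75
MSE = 75/7 = 75/7

75/7


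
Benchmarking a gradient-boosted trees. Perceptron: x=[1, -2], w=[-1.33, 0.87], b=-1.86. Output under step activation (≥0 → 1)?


z = (1)·(-1.33) + (-2)·(0.87) - 1.86
  = -4.93
step(z) = 0 (z<0)

0


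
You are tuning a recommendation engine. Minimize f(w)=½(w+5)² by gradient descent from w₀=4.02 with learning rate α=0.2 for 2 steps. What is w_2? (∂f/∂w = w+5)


step 1: grad = 4.02+5 = 9.02; w = 4.02 - 0.2·(9.02) = 2.216
step 2: grad = 2.216+5 = 7.216; w = 2.216 - 0.2·(7.216) = 0.7728

0.7728


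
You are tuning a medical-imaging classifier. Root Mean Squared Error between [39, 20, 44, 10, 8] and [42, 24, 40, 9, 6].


MSE = 46/5 = 9.2
RMSE = √(46/5) = 3.0332

3.0332


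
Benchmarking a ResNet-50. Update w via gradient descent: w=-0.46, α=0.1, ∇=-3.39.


w_new = w - α·∇
= -0.46 - 0.1·-3.39
= -0.46 + 0.339
= -0.121

-0.121


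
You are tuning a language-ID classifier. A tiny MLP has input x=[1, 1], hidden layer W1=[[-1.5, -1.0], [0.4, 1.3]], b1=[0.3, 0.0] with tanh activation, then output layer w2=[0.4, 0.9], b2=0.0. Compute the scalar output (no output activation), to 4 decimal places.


z1[0] = (-1.5)·(1) + (-1.0)·(1) + 0.3 = -2.2
z1[1] = (0.4)·(1) + (1.3)·(1) + 0.0 = 1.7
h = tanh(z1) = [-0.9757, 0.9354]
output = (0.4)·(-0.9757) + (0.9)·(0.9354) + 0.0 = 0.4516

0.4516


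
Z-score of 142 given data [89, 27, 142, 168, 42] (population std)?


μ = 93.6, σ = 54.7671
z = (142 - 93.6)/54.7671 = 0.8837

0.8837


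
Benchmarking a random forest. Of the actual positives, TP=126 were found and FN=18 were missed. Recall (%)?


Recall = TP/(TP+FN)
= 126/(126+18)
= 126/144 = 87.5%

87.5%


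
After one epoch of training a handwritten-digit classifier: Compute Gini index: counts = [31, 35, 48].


Probabilities: [31/114, 35/114, 48/114] ≈ [0.2719, 0.307, 0.4211]
Σpᵢ² = (961 + 1225 + 2304)/114² = 4490/12996
Gini = 1 - Σpᵢ² = 1 - 4490/12996 = 0.6545

0.6545


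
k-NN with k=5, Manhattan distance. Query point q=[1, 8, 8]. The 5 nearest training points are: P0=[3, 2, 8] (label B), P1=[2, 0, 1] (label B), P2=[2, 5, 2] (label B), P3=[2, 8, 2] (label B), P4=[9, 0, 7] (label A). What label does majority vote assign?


d(q,P0) = 8  (label B)
d(q,P1) = 16  (label B)
d(q,P2) = 10  (label B)
d(q,P3) = 7  (label B)
d(q,P4) = 17  (label A)
Votes: A=1, B=4
Majority → B

B


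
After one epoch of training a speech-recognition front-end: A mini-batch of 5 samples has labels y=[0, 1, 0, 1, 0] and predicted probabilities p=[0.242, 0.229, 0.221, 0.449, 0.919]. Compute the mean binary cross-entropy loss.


L[0] = -ln(1-0.242) = -ln(0.758) = 0.2771
L[1] = -ln(0.229) = 1.474
L[2] = -ln(1-0.221) = -ln(0.779) = 0.2497
L[3] = -ln(0.449) = 0.8007
L[4] = -ln(1-0.919) = -ln(0.081) = 2.5133
mean = (0.2771 + 1.474 + 0.2497 + 0.8007 + 2.5133)/5 = 1.063

1.063


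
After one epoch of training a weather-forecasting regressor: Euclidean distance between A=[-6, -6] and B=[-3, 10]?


d = √((-6+ 3)² + (-6-10)²)
  = √(9 + 256)
  = √265 = 16.2788

16.2788


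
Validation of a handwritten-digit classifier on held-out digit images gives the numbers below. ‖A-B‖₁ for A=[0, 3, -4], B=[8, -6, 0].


d = |0-8| + |3+ 6| + |-4-0|
  = 8 + 9 + 4
  = 21

21


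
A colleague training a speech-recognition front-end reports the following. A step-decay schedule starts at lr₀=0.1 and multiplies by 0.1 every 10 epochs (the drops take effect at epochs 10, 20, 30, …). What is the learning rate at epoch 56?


n_drops = ⌊56/10⌋ = 5
lr = 0.1·0.1^5 = 0.1·0.00001 = 0.000001

0.000001


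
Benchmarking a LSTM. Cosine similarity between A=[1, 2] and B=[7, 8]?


A·B = 1·7 + 2·8 = 23
‖A‖ = √5 = 2.2361, ‖B‖ = √113 = 10.6301
cos = 23/(√5·√113) = 23/√565 = 0.9676

0.9676


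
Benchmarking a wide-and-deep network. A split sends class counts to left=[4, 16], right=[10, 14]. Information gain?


Parent = [14, 30], H_parent = 0.9024
H_left = 0.7219 (n=20), H_right = 0.9799 (n=24)
H_children = (20/44)·0.7219 + (24/44)·0.9799 = 0.8626
IG = 0.9024 - 0.8626 = 0.0398

0.0398


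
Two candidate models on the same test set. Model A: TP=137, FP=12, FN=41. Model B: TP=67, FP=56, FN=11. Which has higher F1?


Model A: P=137/149=0.9195, R=137/178=0.7697, F1=2PR/(P+R)=2TP/(2TP+FP+FN)=274/327=0.8379
Model B: P=67/123=0.5447, R=67/78=0.859, F1=2PR/(P+R)=2TP/(2TP+FP+FN)=134/201=0.6667
0.8379 > 0.6667 → Model A

Model A


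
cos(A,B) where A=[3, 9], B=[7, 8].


A·B = 3·7 + 9·8 = 93
‖A‖ = √90 = 9.4868, ‖B‖ = √113 = 10.6301
cos = 93/(√90·√113) = 93/√10170 = 0.9222

0.9222


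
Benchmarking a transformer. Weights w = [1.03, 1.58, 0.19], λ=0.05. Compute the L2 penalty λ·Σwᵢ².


‖w‖₂² = (1.03)² + (1.58)² + (0.19)²
     = 1.0609 + 2.4964 + 0.0361
     = 3.5934
λ·‖w‖₂² = 0.05·3.5934 = 0.17967

0.17967


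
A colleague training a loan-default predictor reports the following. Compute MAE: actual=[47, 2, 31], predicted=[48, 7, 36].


Absolute errors: |47-48|=1, |2-7|=5, |31-36|=5
Sum = 11
MAE = 11/3 = 11/3

11/3


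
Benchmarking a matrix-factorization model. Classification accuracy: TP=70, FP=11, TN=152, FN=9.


Accuracy = (TP+TN)/(TP+TN+FP+FN)
= (70+152)/(242)
= 222/242 = 91.74%

91.74%


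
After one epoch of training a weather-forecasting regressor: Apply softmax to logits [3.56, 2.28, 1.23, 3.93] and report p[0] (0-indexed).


Exponentials: e^3.56=35.1632, e^2.28=9.7767, e^1.23=3.4212, e^3.93=50.907
Sum = 99.2681
Softmax = [0.3542, 0.0985, 0.0345, 0.5128]
p[0] = 35.1632/99.2681 = 0.3542

0.3542


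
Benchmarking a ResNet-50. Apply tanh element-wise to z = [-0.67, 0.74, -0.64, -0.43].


tanh(-0.67) = -0.585
tanh(0.74) = 0.6291
tanh(-0.64) = -0.5649
tanh(-0.43) = -0.4053
result = [-0.585, 0.6291, -0.5649, -0.4053]

[-0.585, 0.6291, -0.5649, -0.4053]


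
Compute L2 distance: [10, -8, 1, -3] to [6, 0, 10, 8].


d = √((10-6)² + (-8-0)² + (1-10)² + (-3-8)²)
  = √(16 + 64 + 81 + 121)
  = √282 = 16.7929

16.7929


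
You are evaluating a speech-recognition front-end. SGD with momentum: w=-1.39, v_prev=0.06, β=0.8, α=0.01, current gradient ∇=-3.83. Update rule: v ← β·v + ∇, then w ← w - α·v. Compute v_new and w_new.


v_new = 0.8·0.06 - 3.83 = 0.048 - 3.83 = -3.782
w_new = -1.39 - 0.01·-3.782 = -1.39 + 0.03782 = -1.35218

v_new=-3.782, w_new=-1.35218


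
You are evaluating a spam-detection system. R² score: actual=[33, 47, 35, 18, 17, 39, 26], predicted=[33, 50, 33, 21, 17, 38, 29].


ȳ = 30.7143
SS_res = Σ(y-ŷ)² = 32
SS_tot = Σ(y-ȳ)² = 729.43
R² = 1 - SS_res/SS_tot = 1 - 0.0439 = 0.9561

0.9561


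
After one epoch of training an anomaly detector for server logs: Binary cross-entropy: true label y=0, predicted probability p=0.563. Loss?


BCE = -[y·ln(p) + (1-y)·ln(1-p)]
= -0 - 1·ln(1-0.563)
= -ln(0.437) = 0.8278

0.8278


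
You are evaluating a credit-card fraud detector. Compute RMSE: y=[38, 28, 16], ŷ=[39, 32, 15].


MSE = 18/3 = 6
RMSE = √(18/3) = 2.4495

2.4495


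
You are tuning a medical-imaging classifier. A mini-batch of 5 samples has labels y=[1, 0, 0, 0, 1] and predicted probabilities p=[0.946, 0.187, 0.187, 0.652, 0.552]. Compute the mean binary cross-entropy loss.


L[0] = -ln(0.946) = 0.0555
L[1] = -ln(1-0.187) = -ln(0.813) = 0.207
L[2] = -ln(1-0.187) = -ln(0.813) = 0.207
L[3] = -ln(1-0.652) = -ln(0.348) = 1.0556
L[4] = -ln(0.552) = 0.5942
mean = (0.0555 + 0.207 + 0.207 + 1.0556 + 0.5942)/5 = 0.4239

0.4239


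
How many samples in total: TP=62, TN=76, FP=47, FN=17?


Total = TP + TN + FP + FN
= 62 + 76 + 47 + 17
= 202
(Predicted positive: 109, predicted negative: 93)

202


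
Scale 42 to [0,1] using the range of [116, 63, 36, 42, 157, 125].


min=36, max=157
(42-36)/(157-36) = 6/121 = 0.0496

0.0496


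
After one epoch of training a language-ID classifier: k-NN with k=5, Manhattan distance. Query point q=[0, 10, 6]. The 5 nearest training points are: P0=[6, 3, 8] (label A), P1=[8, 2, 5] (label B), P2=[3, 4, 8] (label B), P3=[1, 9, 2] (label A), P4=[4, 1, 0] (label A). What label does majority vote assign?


d(q,P0) = 15  (label A)
d(q,P1) = 17  (label B)
d(q,P2) = 11  (label B)
d(q,P3) = 6  (label A)
d(q,P4) = 19  (label A)
Votes: A=3, B=2
Majority → A

A


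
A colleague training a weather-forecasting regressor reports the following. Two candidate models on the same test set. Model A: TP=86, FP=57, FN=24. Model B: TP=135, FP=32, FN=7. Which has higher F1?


Model A: P=86/143=0.6014, R=86/110=0.7818, F1=2PR/(P+R)=2TP/(2TP+FP+FN)=172/253=0.6798
Model B: P=135/167=0.8084, R=135/142=0.9507, F1=2PR/(P+R)=2TP/(2TP+FP+FN)=270/309=0.8738
0.6798 < 0.8738 → Model B

Model B


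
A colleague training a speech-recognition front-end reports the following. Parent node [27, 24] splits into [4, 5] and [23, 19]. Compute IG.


Parent = [27, 24], H_parent = 0.9975
H_left = 0.9911 (n=9), H_right = 0.9934 (n=42)
H_children = (9/51)·0.9911 + (42/51)·0.9934 = 0.993
IG = 0.9975 - 0.993 = 0.0045

0.0045


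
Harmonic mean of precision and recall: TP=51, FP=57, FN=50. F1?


Precision = 51/108 = 0.4722
Recall = 51/101 = 0.505
F1 = 2·P·R/(P+R) = 2·TP/(2·TP+FP+FN) = 102/(102+57+50) = 102/209 = 0.488

0.488


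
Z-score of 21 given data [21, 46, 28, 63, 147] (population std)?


μ = 61, σ = 45.4181
z = (21 - 61)/45.4181 = -0.8807

-0.8807


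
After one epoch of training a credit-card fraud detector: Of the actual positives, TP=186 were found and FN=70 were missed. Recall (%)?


Recall = TP/(TP+FN)
= 186/(186+70)
= 186/256 = 72.66%

72.66%


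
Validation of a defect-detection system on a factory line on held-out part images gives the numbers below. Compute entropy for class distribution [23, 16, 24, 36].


Probabilities: [23/99, 16/99, 24/99, 36/99] ≈ [0.2323, 0.1616, 0.2424, 0.3636]
H = -((23/99)·log₂(23/99) + (16/99)·log₂(16/99) + (24/99)·log₂(24/99) + (36/99)·log₂(36/99))
  = 1.9405 bits

1.9405 bits


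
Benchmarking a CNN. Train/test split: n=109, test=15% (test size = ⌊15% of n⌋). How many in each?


Test = ⌊109·15/100⌋ = 16
Train = 109 - 16 = 93

Train: 93, Test: 16


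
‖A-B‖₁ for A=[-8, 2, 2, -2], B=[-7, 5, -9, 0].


d = |-8+ 7| + |2-5| + |2+ 9| + |-2-0|
  = 1 + 3 + 11 + 2
  = 17

17


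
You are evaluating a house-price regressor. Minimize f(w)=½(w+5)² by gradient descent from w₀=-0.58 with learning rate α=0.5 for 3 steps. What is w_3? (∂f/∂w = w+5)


step 1: grad = -0.58+5 = 4.42; w = -0.58 - 0.5·(4.42) = -2.79
step 2: grad = -2.79+5 = 2.21; w = -2.79 - 0.5·(2.21) = -3.895
step 3: grad = -3.895+5 = 1.105; w = -3.895 - 0.5·(1.105) = -4.4475

-4.4475


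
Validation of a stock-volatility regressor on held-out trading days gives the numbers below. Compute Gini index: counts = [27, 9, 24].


Probabilities: [27/60, 9/60, 24/60] ≈ [0.45, 0.15, 0.4]
Σpᵢ² = (729 + 81 + 576)/60² = 1386/3600
Gini = 1 - Σpᵢ² = 1 - 1386/3600 = 0.615

0.615


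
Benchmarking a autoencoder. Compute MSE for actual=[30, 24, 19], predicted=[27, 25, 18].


Squared errors: (30-27)²=9, (24-25)²=1, (19-18)²=1
Sum = 11
MSE = 11/3 = 11/3

11/3


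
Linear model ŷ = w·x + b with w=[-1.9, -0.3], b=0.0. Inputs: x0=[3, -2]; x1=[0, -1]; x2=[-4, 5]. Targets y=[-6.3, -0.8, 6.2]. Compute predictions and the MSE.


ŷ0 = (-1.9)·(3) + (-0.3)·(-2) + 0.0 = -5.1
ŷ1 = (-1.9)·(0) + (-0.3)·(-1) + 0.0 = 0.3
ŷ2 = (-1.9)·(-4) + (-0.3)·(5) + 0.0 = 6.1
errors² = [1.44, 1.21, 0.01]
MSE = 2.6600/3 = 0.8867

0.8867


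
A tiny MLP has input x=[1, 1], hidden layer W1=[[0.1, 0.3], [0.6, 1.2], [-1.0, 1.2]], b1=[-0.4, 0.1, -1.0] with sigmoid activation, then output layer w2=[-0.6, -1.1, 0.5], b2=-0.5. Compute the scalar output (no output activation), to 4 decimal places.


z1[0] = (0.1)·(1) + (0.3)·(1) - 0.4 = 0.0
z1[1] = (0.6)·(1) + (1.2)·(1) + 0.1 = 1.9
z1[2] = (-1.0)·(1) + (1.2)·(1) - 1.0 = -0.8
h = sigmoid(z1) = [0.5, 0.8699, 0.31]
output = (-0.6)·(0.5) + (-1.1)·(0.8699) + (0.5)·(0.31) - 0.5 = -1.6019

-1.6019


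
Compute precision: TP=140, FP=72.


Precision = TP/(TP+FP)
= 140/(140+72)
= 140/212 = 66.04%

66.04%


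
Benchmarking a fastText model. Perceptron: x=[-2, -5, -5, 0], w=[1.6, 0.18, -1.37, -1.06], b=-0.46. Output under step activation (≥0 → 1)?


z = (-2)·(1.6) + (-5)·(0.18) + (-5)·(-1.37) + (0)·(-1.06) - 0.46
  = 2.29
step(z) = 1 (z≥0)

1


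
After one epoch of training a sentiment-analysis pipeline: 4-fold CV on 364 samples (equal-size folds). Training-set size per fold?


Fold size = 364/4 = 91
Training per fold = 364 - 91 = 273

273


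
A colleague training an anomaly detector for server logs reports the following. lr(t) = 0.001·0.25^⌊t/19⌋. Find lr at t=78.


n_drops = ⌊78/19⌋ = 4
lr = 0.001·0.25^4 = 0.001·0.00390625 = 0.00000390625

0.00000390625


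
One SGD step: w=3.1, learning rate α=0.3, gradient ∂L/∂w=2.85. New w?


w_new = w - α·∇
= 3.1 - 0.3·2.85
= 3.1 - 0.855
= 2.245

2.245


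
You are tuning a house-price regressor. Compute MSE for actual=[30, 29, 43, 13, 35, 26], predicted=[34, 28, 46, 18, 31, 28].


Squared errors: (30-34)²=16, (29-28)²=1, (43-46)²=9, (13-18)²=25, (35-31)²=16, (26-28)²=4
Sum = 71
MSE = 71/6 = 71/6

71/6


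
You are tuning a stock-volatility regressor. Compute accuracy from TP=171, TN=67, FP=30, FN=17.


Accuracy = (TP+TN)/(TP+TN+FP+FN)
= (171+67)/(285)
= 238/285 = 83.51%

83.51%


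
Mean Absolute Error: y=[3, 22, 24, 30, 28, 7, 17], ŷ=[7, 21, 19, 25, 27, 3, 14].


Absolute errors: |3-7|=4, |22-21|=1, |24-19|=5, |30-25|=5, |28-27|=1, |7-3|=4, |17-14|=3
Sum = 23
MAE = 23/7 = 23/7

23/7


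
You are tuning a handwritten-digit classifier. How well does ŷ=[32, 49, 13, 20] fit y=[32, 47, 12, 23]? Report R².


ȳ = 28.5
SS_res = Σ(y-ŷ)² = 14
SS_tot = Σ(y-ȳ)² = 657
R² = 1 - SS_res/SS_tot = 1 - 0.0213 = 0.9787

0.9787


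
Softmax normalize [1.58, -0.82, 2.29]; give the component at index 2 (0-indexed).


Exponentials: e^1.58=4.855, e^-0.82=0.4404, e^2.29=9.8749
Sum = 15.1703
Softmax = [0.32, 0.029, 0.6509]
p[2] = 9.8749/15.1703 = 0.6509

0.6509


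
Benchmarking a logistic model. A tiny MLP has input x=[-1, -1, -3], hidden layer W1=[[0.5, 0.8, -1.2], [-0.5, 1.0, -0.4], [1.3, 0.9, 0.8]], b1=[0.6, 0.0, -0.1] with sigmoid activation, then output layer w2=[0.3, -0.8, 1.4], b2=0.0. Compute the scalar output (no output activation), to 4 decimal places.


z1[0] = (0.5)·(-1) + (0.8)·(-1) + (-1.2)·(-3) + 0.6 = 2.9
z1[1] = (-0.5)·(-1) + (1.0)·(-1) + (-0.4)·(-3) + 0.0 = 0.7
z1[2] = (1.3)·(-1) + (0.9)·(-1) + (0.8)·(-3) - 0.1 = -4.7
h = sigmoid(z1) = [0.9478, 0.6682, 0.009]
output = (0.3)·(0.9478) + (-0.8)·(0.6682) + (1.4)·(0.009) + 0.0 = -0.2376

-0.2376


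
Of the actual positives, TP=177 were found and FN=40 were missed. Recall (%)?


Recall = TP/(TP+FN)
= 177/(177+40)
= 177/217 = 81.57%

81.57%


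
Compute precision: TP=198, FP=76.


Precision = TP/(TP+FP)
= 198/(198+76)
= 198/274 = 72.26%

72.26%


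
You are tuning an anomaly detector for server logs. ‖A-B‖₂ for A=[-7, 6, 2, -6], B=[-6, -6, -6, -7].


d = √((-7+ 6)² + (6+ 6)² + (2+ 6)² + (-6+ 7)²)
  = √(1 + 144 + 64 + 1)
  = √210 = 14.4914

14.4914


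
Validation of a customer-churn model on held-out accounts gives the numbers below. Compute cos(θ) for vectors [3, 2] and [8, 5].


A·B = 3·8 + 2·5 = 34
‖A‖ = √13 = 3.6056, ‖B‖ = √89 = 9.434
cos = 34/(√13·√89) = 34/√1157 = 0.9996

0.9996


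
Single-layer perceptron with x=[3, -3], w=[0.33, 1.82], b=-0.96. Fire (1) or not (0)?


z = (3)·(0.33) + (-3)·(1.82) - 0.96
  = -5.43
step(z) = 0 (z<0)

0


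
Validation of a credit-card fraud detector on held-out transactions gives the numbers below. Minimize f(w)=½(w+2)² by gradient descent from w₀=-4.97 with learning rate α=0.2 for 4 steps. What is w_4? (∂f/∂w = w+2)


step 1: grad = -4.97+2 = -2.97; w = -4.97 - 0.2·(-2.97) = -4.376
step 2: grad = -4.376+2 = -2.376; w = -4.376 - 0.2·(-2.376) = -3.9008
step 3: grad = -3.9008+2 = -1.9008; w = -3.9008 - 0.2·(-1.9008) = -3.52064
step 4: grad = -3.52064+2 = -1.52064; w = -3.52064 - 0.2·(-1.52064) = -3.216512

-3.216512


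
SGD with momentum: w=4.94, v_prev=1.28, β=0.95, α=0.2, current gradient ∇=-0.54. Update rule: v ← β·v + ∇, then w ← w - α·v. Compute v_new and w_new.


v_new = 0.95·1.28 - 0.54 = 1.216 - 0.54 = 0.676
w_new = 4.94 - 0.2·0.676 = 4.94 - 0.1352 = 4.8048

v_new=0.676, w_new=4.8048


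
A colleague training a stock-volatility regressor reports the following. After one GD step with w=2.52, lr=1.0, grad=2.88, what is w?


w_new = w - α·∇
= 2.52 - 1.0·2.88
= 2.52 - 2.88
= -0.36

-0.36


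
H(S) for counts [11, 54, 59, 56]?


Probabilities: [11/180, 54/180, 59/180, 56/180] ≈ [0.0611, 0.3, 0.3278, 0.3111]
H = -((11/180)·log₂(11/180) + (54/180)·log₂(54/180) + (59/180)·log₂(59/180) + (56/180)·log₂(56/180))
  = 1.819 bits

1.819 bits


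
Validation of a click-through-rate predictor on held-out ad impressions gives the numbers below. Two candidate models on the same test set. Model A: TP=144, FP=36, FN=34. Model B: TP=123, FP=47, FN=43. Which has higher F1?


Model A: P=144/180=0.8, R=144/178=0.809, F1=2PR/(P+R)=2TP/(2TP+FP+FN)=288/358=0.8045
Model B: P=123/170=0.7235, R=123/166=0.741, F1=2PR/(P+R)=2TP/(2TP+FP+FN)=246/336=0.7321
0.8045 > 0.7321 → Model A

Model A


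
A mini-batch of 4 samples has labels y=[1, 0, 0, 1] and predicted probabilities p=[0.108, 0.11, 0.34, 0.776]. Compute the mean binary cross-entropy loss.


L[0] = -ln(0.108) = 2.2256
L[1] = -ln(1-0.11) = -ln(0.89) = 0.1165
L[2] = -ln(1-0.34) = -ln(0.66) = 0.4155
L[3] = -ln(0.776) = 0.2536
mean = (2.2256 + 0.1165 + 0.4155 + 0.2536)/4 = 0.7528

0.7528


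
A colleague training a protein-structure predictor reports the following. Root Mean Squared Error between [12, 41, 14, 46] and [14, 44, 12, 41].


MSE = 42/4 = 10.5
RMSE = √(42/4) = 3.2404

3.2404


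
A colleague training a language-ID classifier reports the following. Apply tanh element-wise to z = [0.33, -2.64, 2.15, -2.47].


tanh(0.33) = 0.3185
tanh(-2.64) = -0.9899
tanh(2.15) = 0.9732
tanh(-2.47) = -0.9858
result = [0.3185, -0.9899, 0.9732, -0.9858]

[0.3185, -0.9899, 0.9732, -0.9858]


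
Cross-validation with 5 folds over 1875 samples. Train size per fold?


Fold size = 1875/5 = 375
Training per fold = 1875 - 375 = 1500

1500


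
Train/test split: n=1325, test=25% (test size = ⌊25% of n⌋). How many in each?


Test = ⌊1325·25/100⌋ = 331
Train = 1325 - 331 = 994

Train: 994, Test: 331


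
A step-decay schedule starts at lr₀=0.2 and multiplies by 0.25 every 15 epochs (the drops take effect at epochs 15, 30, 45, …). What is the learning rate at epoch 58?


n_drops = ⌊58/15⌋ = 3
lr = 0.2·0.25^3 = 0.2·0.015625 = 0.003125

0.003125


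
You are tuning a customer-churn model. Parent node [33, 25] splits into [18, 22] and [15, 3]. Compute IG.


Parent = [33, 25], H_parent = 0.9862
H_left = 0.9928 (n=40), H_right = 0.65 (n=18)
H_children = (40/58)·0.9928 + (18/58)·0.65 = 0.8864
IG = 0.9862 - 0.8864 = 0.0998

0.0998


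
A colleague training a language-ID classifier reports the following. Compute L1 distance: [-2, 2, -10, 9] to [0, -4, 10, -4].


d = |-2-0| + |2+ 4| + |-10-10| + |9+ 4|
  = 2 + 6 + 20 + 13
  = 41

41


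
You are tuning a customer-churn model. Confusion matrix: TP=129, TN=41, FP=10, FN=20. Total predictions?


Total = TP + TN + FP + FN
= 129 + 41 + 10 + 20
= 200
(Predicted positive: 139, predicted negative: 61)

200


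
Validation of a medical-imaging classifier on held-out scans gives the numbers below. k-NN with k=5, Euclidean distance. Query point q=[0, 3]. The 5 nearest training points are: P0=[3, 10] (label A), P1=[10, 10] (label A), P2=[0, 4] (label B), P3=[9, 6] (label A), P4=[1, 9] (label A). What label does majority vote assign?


d(q,P0) = 7.6158  (label A)
d(q,P1) = 12.2066  (label A)
d(q,P2) = 1.0  (label B)
d(q,P3) = 9.4868  (label A)
d(q,P4) = 6.0828  (label A)
Votes: A=4, B=1
Majority → A

A


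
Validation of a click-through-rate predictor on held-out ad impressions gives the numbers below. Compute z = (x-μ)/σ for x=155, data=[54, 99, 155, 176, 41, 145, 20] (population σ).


μ = 98.5714, σ = 57.0835
z = (155 - 98.5714)/57.0835 = 0.9885

0.9885


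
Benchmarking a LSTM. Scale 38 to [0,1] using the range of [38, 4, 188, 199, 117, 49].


min=4, max=199
(38-4)/(199-4) = 34/195 = 0.1744

0.1744


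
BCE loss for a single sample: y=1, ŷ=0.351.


BCE = -[y·ln(p) + (1-y)·ln(1-p)]
= -1·ln(0.351) - 0
= -ln(0.351) = 1.047

1.047


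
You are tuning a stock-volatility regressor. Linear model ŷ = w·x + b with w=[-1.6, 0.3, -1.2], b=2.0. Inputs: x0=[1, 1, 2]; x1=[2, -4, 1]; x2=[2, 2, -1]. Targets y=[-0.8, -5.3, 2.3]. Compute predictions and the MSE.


ŷ0 = (-1.6)·(1) + (0.3)·(1) + (-1.2)·(2) + 2.0 = -1.7
ŷ1 = (-1.6)·(2) + (0.3)·(-4) + (-1.2)·(1) + 2.0 = -3.6
ŷ2 = (-1.6)·(2) + (0.3)·(2) + (-1.2)·(-1) + 2.0 = 0.6
errors² = [0.81, 2.89, 2.89]
MSE = 6.5900/3 = 2.1967

2.1967


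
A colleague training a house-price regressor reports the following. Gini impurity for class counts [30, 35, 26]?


Probabilities: [30/91, 35/91, 26/91] ≈ [0.3297, 0.3846, 0.2857]
Σpᵢ² = (900 + 1225 + 676)/91² = 2801/8281
Gini = 1 - Σpᵢ² = 1 - 2801/8281 = 0.6618

0.6618


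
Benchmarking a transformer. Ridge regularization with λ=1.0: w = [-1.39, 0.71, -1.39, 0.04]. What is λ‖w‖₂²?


‖w‖₂² = (-1.39)² + (0.71)² + (-1.39)² + (0.04)²
     = 1.9321 + 0.5041 + 1.9321 + 0.0016
     = 4.3699
λ·‖w‖₂² = 1.0·4.3699 = 4.3699

4.3699


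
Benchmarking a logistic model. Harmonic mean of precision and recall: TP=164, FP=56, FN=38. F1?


Precision = 164/220 = 0.7455
Recall = 164/202 = 0.8119
F1 = 2·P·R/(P+R) = 2·TP/(2·TP+FP+FN) = 328/(328+56+38) = 328/422 = 0.7773

0.7773


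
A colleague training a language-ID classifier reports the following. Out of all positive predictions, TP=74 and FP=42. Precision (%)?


Precision = TP/(TP+FP)
= 74/(74+42)
= 74/116 = 63.79%

63.79%


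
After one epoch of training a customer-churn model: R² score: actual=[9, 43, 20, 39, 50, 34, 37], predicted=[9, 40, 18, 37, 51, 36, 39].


ȳ = 33.1429
SS_res = Σ(y-ŷ)² = 26
SS_tot = Σ(y-ȳ)² = 1186.86
R² = 1 - SS_res/SS_tot = 1 - 0.0219 = 0.9781

0.9781


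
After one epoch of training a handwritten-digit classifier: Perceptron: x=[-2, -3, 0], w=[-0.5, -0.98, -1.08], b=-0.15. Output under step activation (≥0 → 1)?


z = (-2)·(-0.5) + (-3)·(-0.98) + (0)·(-1.08) - 0.15
  = 3.79
step(z) = 1 (z≥0)

1


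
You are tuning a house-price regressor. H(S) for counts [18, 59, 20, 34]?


Probabilities: [18/131, 59/131, 20/131, 34/131] ≈ [0.1374, 0.4504, 0.1527, 0.2595]
H = -((18/131)·log₂(18/131) + (59/131)·log₂(59/131) + (20/131)·log₂(20/131) + (34/131)·log₂(34/131))
  = 1.8308 bits

1.8308 bits
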